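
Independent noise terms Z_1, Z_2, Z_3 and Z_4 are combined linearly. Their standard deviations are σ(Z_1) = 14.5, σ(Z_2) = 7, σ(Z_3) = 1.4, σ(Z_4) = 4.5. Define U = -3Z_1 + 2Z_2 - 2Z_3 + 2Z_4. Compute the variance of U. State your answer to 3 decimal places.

2177.090

Var(Z_1) = 210.25, Var(Z_2) = 49, Var(Z_3) = 1.96, Var(Z_4) = 20.25
By independence, Var(U) = (-3)²Var(Z_1) + (2)²Var(Z_2) + (-2)²Var(Z_3) + (2)²Var(Z_4)
= (-3)²·210.25 + (2)²·49 + (-2)²·1.96 + (2)²·20.25 = 2177.09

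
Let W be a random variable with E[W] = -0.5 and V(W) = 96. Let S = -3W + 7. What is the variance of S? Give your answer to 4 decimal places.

V(-3W + 7) = (-3)²·V(W) = 9·96 = 864

864.0000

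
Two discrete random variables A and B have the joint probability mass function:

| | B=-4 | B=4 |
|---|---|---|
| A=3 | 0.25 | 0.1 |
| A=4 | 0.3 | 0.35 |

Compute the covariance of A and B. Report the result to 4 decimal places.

E[A] = 3.65,  E[B] = -0.4
E[AB] = -1
Cov(A,B) = E[AB] − E[A]E[B] = -1 − (3.65)(-0.4) = 0.46

0.4600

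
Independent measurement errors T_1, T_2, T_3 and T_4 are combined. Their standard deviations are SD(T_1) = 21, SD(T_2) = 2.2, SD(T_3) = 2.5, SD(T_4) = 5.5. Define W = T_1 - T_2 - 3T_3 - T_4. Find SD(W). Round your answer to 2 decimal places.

23.07

Var(T_1) = 441, Var(T_2) = 4.84, Var(T_3) = 6.25, Var(T_4) = 30.25
By independence, Var(W) = (1)²Var(T_1) + (-1)²Var(T_2) + (-3)²Var(T_3) + (-1)²Var(T_4)
= (1)²·441 + (-1)²·4.84 + (-3)²·6.25 + (-1)²·30.25 = 532.34
SD(W) = √532.34 ≈ 23.07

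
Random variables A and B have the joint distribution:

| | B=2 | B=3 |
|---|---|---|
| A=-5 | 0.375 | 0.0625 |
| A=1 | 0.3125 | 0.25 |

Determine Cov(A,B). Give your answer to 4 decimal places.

E[A] = -1.625,  E[B] = 2.3125
E[AB] = -3.3125
Cov(A,B) = E[AB] − E[A]E[B] = -3.3125 − (-1.625)(2.3125) = 0.4453125

0.4453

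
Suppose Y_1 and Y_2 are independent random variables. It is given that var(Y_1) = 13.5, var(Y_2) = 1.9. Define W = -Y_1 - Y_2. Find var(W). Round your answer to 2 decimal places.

By independence, var(W) = (-1)²var(Y_1) + (-1)²var(Y_2)
= (-1)²·13.5 + (-1)²·1.9 = 15.4

15.40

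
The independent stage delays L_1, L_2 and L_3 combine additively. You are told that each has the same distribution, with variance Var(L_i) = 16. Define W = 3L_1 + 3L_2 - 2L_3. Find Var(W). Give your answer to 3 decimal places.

By independence, Var(W) = (3)²Var(L_1) + (3)²Var(L_2) + (-2)²Var(L_3)
= (3)²·16 + (3)²·16 + (-2)²·16 = 352

352.000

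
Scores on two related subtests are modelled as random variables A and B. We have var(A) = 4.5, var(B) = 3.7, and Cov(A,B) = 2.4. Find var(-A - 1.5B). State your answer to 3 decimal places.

20.025

var(-A - 1.5B) = (-1)²·var(A) + (-1.5)²·var(B) + 2·(-1)·(-1.5)·Cov(A,B)
= 1·4.5 + 2.25·3.7 + 3·2.4 = 20.025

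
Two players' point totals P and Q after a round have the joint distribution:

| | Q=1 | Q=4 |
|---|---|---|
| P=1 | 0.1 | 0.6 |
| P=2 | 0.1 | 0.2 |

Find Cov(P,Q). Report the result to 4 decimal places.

-0.1200

E[P] = 1.3,  E[Q] = 3.4
E[PQ] = 4.3
Cov(P,Q) = E[PQ] − E[P]E[Q] = 4.3 − (1.3)(3.4) = -0.12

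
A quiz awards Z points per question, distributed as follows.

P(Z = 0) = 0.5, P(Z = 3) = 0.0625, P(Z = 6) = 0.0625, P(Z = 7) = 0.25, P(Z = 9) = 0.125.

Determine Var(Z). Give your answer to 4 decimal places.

13.3711

E[Z] = (0)(0.5) + (3)(0.0625) + (6)(0.0625) + (7)(0.25) + (9)(0.125) = 3.4375
E[Z²] = (0)²(0.5) + (3)²(0.0625) + (6)²(0.0625) + (7)²(0.25) + (9)²(0.125) = 25.1875
Var(Z) = E[Z²] − (E[Z])² = 25.1875 − (3.4375)² = 13.37109375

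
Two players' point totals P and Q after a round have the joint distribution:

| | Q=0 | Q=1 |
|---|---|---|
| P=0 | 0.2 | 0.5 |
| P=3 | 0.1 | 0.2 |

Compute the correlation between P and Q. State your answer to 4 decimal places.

E[P] = 0.9,  E[Q] = 0.7
E[PQ] = 0.6
Cov(P,Q) = E[PQ] − E[P]E[Q] = 0.6 − (0.9)(0.7) = -0.03
Var(P) = 1.89,  Var(Q) = 0.21
ρ = -0.03 / √(1.89·0.21) ≈ -0.0476

-0.0476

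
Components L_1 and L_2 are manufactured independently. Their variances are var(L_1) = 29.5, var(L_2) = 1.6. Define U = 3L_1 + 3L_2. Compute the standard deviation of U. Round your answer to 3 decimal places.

16.730

By independence, var(U) = (3)²var(L_1) + (3)²var(L_2)
= (3)²·29.5 + (3)²·1.6 = 279.9
sd(U) = √279.9 ≈ 16.730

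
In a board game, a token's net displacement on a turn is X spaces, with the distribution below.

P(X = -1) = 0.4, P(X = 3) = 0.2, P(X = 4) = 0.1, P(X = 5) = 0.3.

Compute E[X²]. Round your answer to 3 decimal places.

E[X²] = (-1)²(0.4) + (3)²(0.2) + (4)²(0.1) + (5)²(0.3) = 11.3

11.300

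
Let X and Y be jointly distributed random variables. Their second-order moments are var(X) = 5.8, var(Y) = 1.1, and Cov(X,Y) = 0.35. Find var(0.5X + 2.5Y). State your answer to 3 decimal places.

9.200

var(0.5X + 2.5Y) = (0.5)²·var(X) + (2.5)²·var(Y) + 2·(0.5)·(2.5)·Cov(X,Y)
= 0.25·5.8 + 6.25·1.1 + 2.5·0.35 = 9.2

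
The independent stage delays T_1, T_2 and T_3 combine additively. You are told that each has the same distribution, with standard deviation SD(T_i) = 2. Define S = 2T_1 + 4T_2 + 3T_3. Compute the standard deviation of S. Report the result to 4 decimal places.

10.7703

Var(T_i) = (2)² = 4
By independence, Var(S) = (2)²Var(T_1) + (4)²Var(T_2) + (3)²Var(T_3)
= (2)²·4 + (4)²·4 + (3)²·4 = 116
SD(S) = √116 ≈ 10.7703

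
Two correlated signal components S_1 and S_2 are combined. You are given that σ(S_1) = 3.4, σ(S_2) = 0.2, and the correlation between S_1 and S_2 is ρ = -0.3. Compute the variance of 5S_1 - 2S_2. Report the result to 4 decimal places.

293.2400

Var(S_1) = (3.4)² = 11.56;  Var(S_2) = (0.2)² = 0.04
Cov(S_1,S_2) = ρ·σ(S_1)·σ(S_2) = -0.3·3.4·0.2 = -0.204
Var(5S_1 - 2S_2) = (5)²·Var(S_1) + (-2)²·Var(S_2) + 2·(5)·(-2)·Cov(S_1,S_2)
= 25·11.56 + 4·0.04 + -20·-0.204 = 293.24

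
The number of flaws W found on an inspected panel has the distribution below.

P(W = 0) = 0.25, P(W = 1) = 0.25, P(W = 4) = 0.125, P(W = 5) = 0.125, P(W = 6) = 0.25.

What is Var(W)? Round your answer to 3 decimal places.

E[W] = (0)(0.25) + (1)(0.25) + (4)(0.125) + (5)(0.125) + (6)(0.25) = 2.875
E[W²] = (0)²(0.25) + (1)²(0.25) + (4)²(0.125) + (5)²(0.125) + (6)²(0.25) = 14.375
Var(W) = E[W²] − (E[W])² = 14.375 − (2.875)² = 6.109375

6.109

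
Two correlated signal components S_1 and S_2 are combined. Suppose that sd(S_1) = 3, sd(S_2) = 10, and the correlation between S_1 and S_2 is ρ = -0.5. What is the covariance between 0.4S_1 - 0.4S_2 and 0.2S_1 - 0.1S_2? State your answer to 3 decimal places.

6.520

Var(S_1) = (3)² = 9;  Var(S_2) = (10)² = 100
Cov(S_1,S_2) = ρ·sd(S_1)·sd(S_2) = -0.5·3·10 = -15
Cov(0.4S_1 - 0.4S_2, 0.2S_1 - 0.1S_2) = (0.4)(0.2)Var(S_1) + (-0.4)(-0.1)Var(S_2) + [(0.4)(-0.1) + (-0.4)(0.2)]Cov(S_1,S_2)
= 0.08·9 + 0.04·100 + -0.12·-15 = 6.52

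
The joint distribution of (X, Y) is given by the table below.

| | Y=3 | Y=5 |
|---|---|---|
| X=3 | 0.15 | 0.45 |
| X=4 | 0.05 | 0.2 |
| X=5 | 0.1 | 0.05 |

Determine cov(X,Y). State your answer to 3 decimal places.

-0.170

E[X] = 3.55,  E[Y] = 4.4
E[XY] = 15.45
cov(X,Y) = E[XY] − E[X]E[Y] = 15.45 − (3.55)(4.4) = -0.17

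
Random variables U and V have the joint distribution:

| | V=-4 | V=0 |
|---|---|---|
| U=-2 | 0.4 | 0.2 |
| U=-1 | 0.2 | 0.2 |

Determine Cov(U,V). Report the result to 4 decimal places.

0.1600

E[U] = -1.6,  E[V] = -2.4
E[UV] = 4
Cov(U,V) = E[UV] − E[U]E[V] = 4 − (-1.6)(-2.4) = 0.16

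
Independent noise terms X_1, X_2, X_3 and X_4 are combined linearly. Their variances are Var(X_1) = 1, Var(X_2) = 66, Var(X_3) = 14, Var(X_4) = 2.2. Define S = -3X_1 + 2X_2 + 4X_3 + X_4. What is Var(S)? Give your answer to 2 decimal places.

499.20

By independence, Var(S) = (-3)²Var(X_1) + (2)²Var(X_2) + (4)²Var(X_3) + (1)²Var(X_4)
= (-3)²·1 + (2)²·66 + (4)²·14 + (1)²·2.2 = 499.2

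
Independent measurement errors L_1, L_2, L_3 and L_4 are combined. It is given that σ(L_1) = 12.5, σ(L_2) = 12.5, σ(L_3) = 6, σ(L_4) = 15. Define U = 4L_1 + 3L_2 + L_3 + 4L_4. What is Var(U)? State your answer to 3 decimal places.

Var(L_1) = 156.25, Var(L_2) = 156.25, Var(L_3) = 36, Var(L_4) = 225
By independence, Var(U) = (4)²Var(L_1) + (3)²Var(L_2) + (1)²Var(L_3) + (4)²Var(L_4)
= (4)²·156.25 + (3)²·156.25 + (1)²·36 + (4)²·225 = 7542.25

7542.250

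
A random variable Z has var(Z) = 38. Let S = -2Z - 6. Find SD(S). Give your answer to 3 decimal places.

var(-2Z - 6) = (-2)²·38 = 152
SD(S) = √152 ≈ 12.329

12.329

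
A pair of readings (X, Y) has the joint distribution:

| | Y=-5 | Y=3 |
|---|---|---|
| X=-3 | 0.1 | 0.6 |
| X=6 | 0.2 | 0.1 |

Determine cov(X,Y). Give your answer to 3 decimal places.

E[X] = -0.3,  E[Y] = 0.6
E[XY] = -8.1
cov(X,Y) = E[XY] − E[X]E[Y] = -8.1 − (-0.3)(0.6) = -7.92

-7.920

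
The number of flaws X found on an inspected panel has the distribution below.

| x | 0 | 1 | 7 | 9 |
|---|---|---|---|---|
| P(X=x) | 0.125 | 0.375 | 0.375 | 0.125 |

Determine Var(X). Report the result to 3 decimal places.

E[X] = (0)(0.125) + (1)(0.375) + (7)(0.375) + (9)(0.125) = 4.125
E[X²] = (0)²(0.125) + (1)²(0.375) + (7)²(0.375) + (9)²(0.125) = 28.875
Var(X) = E[X²] − (E[X])² = 28.875 − (4.125)² = 11.859375

11.859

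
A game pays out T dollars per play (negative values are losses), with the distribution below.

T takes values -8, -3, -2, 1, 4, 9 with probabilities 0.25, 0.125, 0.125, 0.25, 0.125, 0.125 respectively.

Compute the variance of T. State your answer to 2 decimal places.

E[T] = (-8)(0.25) + (-3)(0.125) + (-2)(0.125) + (1)(0.25) + (4)(0.125) + (9)(0.125) = -0.75
E[T²] = (-8)²(0.25) + (-3)²(0.125) + (-2)²(0.125) + (1)²(0.25) + (4)²(0.125) + (9)²(0.125) = 30
Var(T) = E[T²] − (E[T])² = 30 − (-0.75)² = 29.4375

29.44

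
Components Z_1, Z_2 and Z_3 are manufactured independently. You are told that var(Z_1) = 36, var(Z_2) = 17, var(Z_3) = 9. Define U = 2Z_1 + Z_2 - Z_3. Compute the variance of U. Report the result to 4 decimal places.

By independence, var(U) = (2)²var(Z_1) + (1)²var(Z_2) + (-1)²var(Z_3)
= (2)²·36 + (1)²·17 + (-1)²·9 = 170

170.0000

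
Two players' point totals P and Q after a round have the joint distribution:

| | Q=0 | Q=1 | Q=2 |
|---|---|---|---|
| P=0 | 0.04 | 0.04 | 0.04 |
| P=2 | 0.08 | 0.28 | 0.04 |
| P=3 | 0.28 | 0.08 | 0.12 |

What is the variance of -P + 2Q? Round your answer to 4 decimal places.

3.5904

E[P] = 2.24,  E[Q] = 0.8,  E[PQ] = 1.68
Var(P) = 5.92 − (2.24)² = 0.9024;  Var(Q) = 1.2 − (0.8)² = 0.56
cov(P,Q) = 1.68 − (2.24)(0.8) = -0.112
Var(-P + 2Q) = (-1)²·0.9024 + (2)²·0.56 + 2·(-1)·(2)·-0.112 = 3.5904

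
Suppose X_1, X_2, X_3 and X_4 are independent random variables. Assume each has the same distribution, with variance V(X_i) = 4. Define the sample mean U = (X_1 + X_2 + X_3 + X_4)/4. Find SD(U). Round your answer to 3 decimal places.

By independence, V(U) = (0.25)²V(X_1) + (0.25)²V(X_2) + (0.25)²V(X_3) + (0.25)²V(X_4)
= (0.25)²·4 + (0.25)²·4 + (0.25)²·4 + (0.25)²·4 = 1
SD(U) = √1 ≈ 1.000

1.000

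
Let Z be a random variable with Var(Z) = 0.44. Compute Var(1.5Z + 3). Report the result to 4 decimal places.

0.9900

Var(1.5Z + 3) = (1.5)²·Var(Z) = 2.25·0.44 = 0.99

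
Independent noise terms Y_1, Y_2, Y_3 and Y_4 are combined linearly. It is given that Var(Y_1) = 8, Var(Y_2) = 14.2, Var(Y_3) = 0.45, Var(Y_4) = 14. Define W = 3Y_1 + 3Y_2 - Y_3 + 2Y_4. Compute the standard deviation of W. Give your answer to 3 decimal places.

By independence, Var(W) = (3)²Var(Y_1) + (3)²Var(Y_2) + (-1)²Var(Y_3) + (2)²Var(Y_4)
= (3)²·8 + (3)²·14.2 + (-1)²·0.45 + (2)²·14 = 256.25
sd(W) = √256.25 ≈ 16.008

16.008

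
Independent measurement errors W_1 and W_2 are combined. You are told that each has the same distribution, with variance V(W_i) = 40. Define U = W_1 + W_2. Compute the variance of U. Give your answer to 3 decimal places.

80.000

By independence, V(U) = (1)²V(W_1) + (1)²V(W_2)
= (1)²·40 + (1)²·40 = 80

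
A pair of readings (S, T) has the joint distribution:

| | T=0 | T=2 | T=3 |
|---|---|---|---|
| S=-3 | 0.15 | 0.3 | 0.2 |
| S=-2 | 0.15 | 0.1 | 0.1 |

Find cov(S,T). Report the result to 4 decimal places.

-0.0950

E[S] = -2.65,  E[T] = 1.7
E[ST] = -4.6
cov(S,T) = E[ST] − E[S]E[T] = -4.6 − (-2.65)(1.7) = -0.095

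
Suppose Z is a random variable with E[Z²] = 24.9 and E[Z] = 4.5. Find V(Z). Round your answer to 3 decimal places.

V(Z) = 24.9 − (4.5)² = 4.65

4.650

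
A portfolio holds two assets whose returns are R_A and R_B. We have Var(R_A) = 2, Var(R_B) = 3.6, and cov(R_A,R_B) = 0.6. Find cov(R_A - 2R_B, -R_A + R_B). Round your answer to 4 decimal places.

-7.4000

cov(R_A - 2R_B, -R_A + R_B) = (1)(-1)Var(R_A) + (-2)(1)Var(R_B) + [(1)(1) + (-2)(-1)]cov(R_A,R_B)
= -1·2 + -2·3.6 + 3·0.6 = -7.4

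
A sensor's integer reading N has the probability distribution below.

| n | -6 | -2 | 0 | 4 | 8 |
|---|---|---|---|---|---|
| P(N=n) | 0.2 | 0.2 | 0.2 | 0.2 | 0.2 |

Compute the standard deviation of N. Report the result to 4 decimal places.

E[N] = (-6)(0.2) + (-2)(0.2) + (0)(0.2) + (4)(0.2) + (8)(0.2) = 0.8
E[N²] = (-6)²(0.2) + (-2)²(0.2) + (0)²(0.2) + (4)²(0.2) + (8)²(0.2) = 24
V(N) = E[N²] − (E[N])² = 24 − (0.8)² = 23.36
SD(N) = √23.36 ≈ 4.8332

4.8332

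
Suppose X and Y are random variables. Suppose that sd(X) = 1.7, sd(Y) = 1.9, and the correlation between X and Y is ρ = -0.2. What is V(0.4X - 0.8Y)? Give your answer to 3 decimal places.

3.186

V(X) = (1.7)² = 2.89;  V(Y) = (1.9)² = 3.61
cov(X,Y) = ρ·sd(X)·sd(Y) = -0.2·1.7·1.9 = -0.646
V(0.4X - 0.8Y) = (0.4)²·V(X) + (-0.8)²·V(Y) + 2·(0.4)·(-0.8)·cov(X,Y)
= 0.16·2.89 + 0.64·3.61 + -0.64·-0.646 = 3.18624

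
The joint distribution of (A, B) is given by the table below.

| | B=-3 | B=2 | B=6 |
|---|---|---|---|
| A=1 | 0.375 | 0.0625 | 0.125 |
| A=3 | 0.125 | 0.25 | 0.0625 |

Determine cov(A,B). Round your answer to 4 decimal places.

0.7813

E[A] = 1.875,  E[B] = 0.25
E[AB] = 1.25
cov(A,B) = E[AB] − E[A]E[B] = 1.25 − (1.875)(0.25) = 0.78125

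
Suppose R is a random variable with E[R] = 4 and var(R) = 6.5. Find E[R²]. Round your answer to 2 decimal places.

22.50

E[R²] = var(R) + (E[R])² = 6.5 + (4)² = 22.5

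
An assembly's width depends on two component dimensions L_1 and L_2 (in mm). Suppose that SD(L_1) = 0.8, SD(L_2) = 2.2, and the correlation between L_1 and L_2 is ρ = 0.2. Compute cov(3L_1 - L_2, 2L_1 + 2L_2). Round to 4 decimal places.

-4.4320

var(L_1) = (0.8)² = 0.64;  var(L_2) = (2.2)² = 4.84
cov(L_1,L_2) = ρ·SD(L_1)·SD(L_2) = 0.2·0.8·2.2 = 0.352
cov(3L_1 - L_2, 2L_1 + 2L_2) = (3)(2)var(L_1) + (-1)(2)var(L_2) + [(3)(2) + (-1)(2)]cov(L_1,L_2)
= 6·0.64 + -2·4.84 + 4·0.352 = -4.432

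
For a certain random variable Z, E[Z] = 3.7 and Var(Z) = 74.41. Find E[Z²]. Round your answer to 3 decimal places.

E[Z²] = Var(Z) + (E[Z])² = 74.41 + (3.7)² = 88.1

88.100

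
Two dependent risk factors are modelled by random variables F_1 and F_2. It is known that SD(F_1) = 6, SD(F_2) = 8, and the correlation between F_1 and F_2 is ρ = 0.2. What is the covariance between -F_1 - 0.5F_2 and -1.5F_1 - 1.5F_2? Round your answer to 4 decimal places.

var(F_1) = (6)² = 36;  var(F_2) = (8)² = 64
Cov(F_1,F_2) = ρ·SD(F_1)·SD(F_2) = 0.2·6·8 = 9.6
Cov(-F_1 - 0.5F_2, -1.5F_1 - 1.5F_2) = (-1)(-1.5)var(F_1) + (-0.5)(-1.5)var(F_2) + [(-1)(-1.5) + (-0.5)(-1.5)]Cov(F_1,F_2)
= 1.5·36 + 0.75·64 + 2.25·9.6 = 123.6

123.6000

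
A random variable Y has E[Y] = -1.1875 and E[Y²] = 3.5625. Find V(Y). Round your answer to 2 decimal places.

V(Y) = 3.5625 − (-1.1875)² = 2.15234375

2.15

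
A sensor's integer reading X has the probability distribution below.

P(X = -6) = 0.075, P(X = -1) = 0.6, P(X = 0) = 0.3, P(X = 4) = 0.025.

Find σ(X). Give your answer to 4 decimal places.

1.6726

E[X] = (-6)(0.075) + (-1)(0.6) + (0)(0.3) + (4)(0.025) = -0.95
E[X²] = (-6)²(0.075) + (-1)²(0.6) + (0)²(0.3) + (4)²(0.025) = 3.7
var(X) = E[X²] − (E[X])² = 3.7 − (-0.95)² = 2.7975
σ(X) = √2.7975 ≈ 1.6726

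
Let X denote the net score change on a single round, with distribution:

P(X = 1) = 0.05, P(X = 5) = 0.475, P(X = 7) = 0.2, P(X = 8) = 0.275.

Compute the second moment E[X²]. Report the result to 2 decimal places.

E[X²] = (1)²(0.05) + (5)²(0.475) + (7)²(0.2) + (8)²(0.275) = 39.325

39.33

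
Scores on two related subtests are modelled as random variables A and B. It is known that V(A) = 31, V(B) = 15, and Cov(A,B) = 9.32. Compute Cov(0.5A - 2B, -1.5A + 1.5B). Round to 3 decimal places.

Cov(0.5A - 2B, -1.5A + 1.5B) = (0.5)(-1.5)V(A) + (-2)(1.5)V(B) + [(0.5)(1.5) + (-2)(-1.5)]Cov(A,B)
= -0.75·31 + -3·15 + 3.75·9.32 = -33.3

-33.300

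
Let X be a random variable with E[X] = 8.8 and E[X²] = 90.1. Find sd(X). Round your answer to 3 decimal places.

3.558

Var(X) = 90.1 − (8.8)² = 12.66
sd(X) = √12.66 ≈ 3.558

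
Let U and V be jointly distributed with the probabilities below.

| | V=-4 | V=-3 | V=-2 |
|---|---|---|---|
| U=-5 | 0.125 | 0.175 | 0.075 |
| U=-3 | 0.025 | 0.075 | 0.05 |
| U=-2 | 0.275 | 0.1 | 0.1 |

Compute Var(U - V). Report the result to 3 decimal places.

E[U] = -3.275,  E[V] = -3.2,  E[UV] = 10.35
Var(U) = 12.625 − (-3.275)² = 1.899375;  Var(V) = 10.85 − (-3.2)² = 0.61
Cov(U,V) = 10.35 − (-3.275)(-3.2) = -0.13
Var(U - V) = (1)²·1.899375 + (-1)²·0.61 + 2·(1)·(-1)·-0.13 = 2.769375

2.769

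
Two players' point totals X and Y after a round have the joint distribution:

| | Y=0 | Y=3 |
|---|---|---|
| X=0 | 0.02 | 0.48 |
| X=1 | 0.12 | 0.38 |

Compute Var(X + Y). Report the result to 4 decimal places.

1.0336

E[X] = 0.5,  E[Y] = 2.58,  E[XY] = 1.14
Var(X) = 0.5 − (0.5)² = 0.25;  Var(Y) = 7.74 − (2.58)² = 1.0836
Cov(X,Y) = 1.14 − (0.5)(2.58) = -0.15
Var(X + Y) = (1)²·0.25 + (1)²·1.0836 + 2·(1)·(1)·-0.15 = 1.0336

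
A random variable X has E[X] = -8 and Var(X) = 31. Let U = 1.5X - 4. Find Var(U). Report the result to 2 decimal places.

Var(1.5X - 4) = (1.5)²·Var(X) = 2.25·31 = 69.75

69.75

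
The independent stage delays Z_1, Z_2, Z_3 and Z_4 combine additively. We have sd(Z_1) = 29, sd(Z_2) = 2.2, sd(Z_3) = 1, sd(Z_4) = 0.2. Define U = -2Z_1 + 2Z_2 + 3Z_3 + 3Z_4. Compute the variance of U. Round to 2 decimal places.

Var(Z_1) = 841, Var(Z_2) = 4.84, Var(Z_3) = 1, Var(Z_4) = 0.04
By independence, Var(U) = (-2)²Var(Z_1) + (2)²Var(Z_2) + (3)²Var(Z_3) + (3)²Var(Z_4)
= (-2)²·841 + (2)²·4.84 + (3)²·1 + (3)²·0.04 = 3392.72

3392.72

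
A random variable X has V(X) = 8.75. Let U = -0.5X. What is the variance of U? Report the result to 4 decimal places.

V(-0.5X) = (-0.5)²·V(X) = 0.25·8.75 = 2.1875

2.1875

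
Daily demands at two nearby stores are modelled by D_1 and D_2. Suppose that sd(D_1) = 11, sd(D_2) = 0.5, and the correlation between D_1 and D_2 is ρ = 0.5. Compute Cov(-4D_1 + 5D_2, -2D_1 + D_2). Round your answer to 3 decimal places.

930.750

var(D_1) = (11)² = 121;  var(D_2) = (0.5)² = 0.25
Cov(D_1,D_2) = ρ·sd(D_1)·sd(D_2) = 0.5·11·0.5 = 2.75
Cov(-4D_1 + 5D_2, -2D_1 + D_2) = (-4)(-2)var(D_1) + (5)(1)var(D_2) + [(-4)(1) + (5)(-2)]Cov(D_1,D_2)
= 8·121 + 5·0.25 + -14·2.75 = 930.75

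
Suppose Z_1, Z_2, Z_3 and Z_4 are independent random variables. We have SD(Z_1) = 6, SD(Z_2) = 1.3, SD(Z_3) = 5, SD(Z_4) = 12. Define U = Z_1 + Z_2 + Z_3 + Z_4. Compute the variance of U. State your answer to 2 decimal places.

Var(Z_1) = 36, Var(Z_2) = 1.69, Var(Z_3) = 25, Var(Z_4) = 144
By independence, Var(U) = (1)²Var(Z_1) + (1)²Var(Z_2) + (1)²Var(Z_3) + (1)²Var(Z_4)
= (1)²·36 + (1)²·1.69 + (1)²·25 + (1)²·144 = 206.69

206.69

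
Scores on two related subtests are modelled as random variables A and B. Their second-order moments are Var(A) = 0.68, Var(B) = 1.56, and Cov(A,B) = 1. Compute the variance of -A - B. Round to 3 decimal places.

4.240

Var(-A - B) = (-1)²·Var(A) + (-1)²·Var(B) + 2·(-1)·(-1)·Cov(A,B)
= 1·0.68 + 1·1.56 + 2·1 = 4.24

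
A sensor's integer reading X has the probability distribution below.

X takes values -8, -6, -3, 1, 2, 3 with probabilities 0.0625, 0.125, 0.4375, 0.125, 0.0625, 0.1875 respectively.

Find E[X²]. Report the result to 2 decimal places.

E[X²] = (-8)²(0.0625) + (-6)²(0.125) + (-3)²(0.4375) + (1)²(0.125) + (2)²(0.0625) + (3)²(0.1875) = 14.5

14.50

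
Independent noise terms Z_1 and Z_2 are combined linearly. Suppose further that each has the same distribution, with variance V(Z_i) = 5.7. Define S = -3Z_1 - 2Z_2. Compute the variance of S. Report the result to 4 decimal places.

74.1000

By independence, V(S) = (-3)²V(Z_1) + (-2)²V(Z_2)
= (-3)²·5.7 + (-2)²·5.7 = 74.1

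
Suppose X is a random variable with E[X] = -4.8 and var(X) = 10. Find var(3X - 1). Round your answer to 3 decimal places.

90.000

var(3X - 1) = (3)²·var(X) = 9·10 = 90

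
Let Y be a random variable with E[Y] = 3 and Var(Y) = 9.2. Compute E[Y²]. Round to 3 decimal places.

E[Y²] = Var(Y) + (E[Y])² = 9.2 + (3)² = 18.2

18.200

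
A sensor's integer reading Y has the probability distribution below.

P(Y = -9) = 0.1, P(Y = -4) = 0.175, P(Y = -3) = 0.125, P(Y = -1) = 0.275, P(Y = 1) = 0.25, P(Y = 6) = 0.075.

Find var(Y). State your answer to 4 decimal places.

12.8475

E[Y] = (-9)(0.1) + (-4)(0.175) + (-3)(0.125) + (-1)(0.275) + (1)(0.25) + (6)(0.075) = -1.55
E[Y²] = (-9)²(0.1) + (-4)²(0.175) + (-3)²(0.125) + (-1)²(0.275) + (1)²(0.25) + (6)²(0.075) = 15.25
var(Y) = E[Y²] − (E[Y])² = 15.25 − (-1.55)² = 12.8475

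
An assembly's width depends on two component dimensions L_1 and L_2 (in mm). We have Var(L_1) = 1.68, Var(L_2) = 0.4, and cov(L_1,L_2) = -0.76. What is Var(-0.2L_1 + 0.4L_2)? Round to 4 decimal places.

0.2528

Var(-0.2L_1 + 0.4L_2) = (-0.2)²·Var(L_1) + (0.4)²·Var(L_2) + 2·(-0.2)·(0.4)·cov(L_1,L_2)
= 0.04·1.68 + 0.16·0.4 + -0.16·-0.76 = 0.2528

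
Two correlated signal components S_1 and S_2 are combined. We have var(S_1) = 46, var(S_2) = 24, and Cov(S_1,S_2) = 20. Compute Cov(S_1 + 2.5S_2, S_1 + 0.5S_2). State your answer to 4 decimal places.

136.0000

Cov(S_1 + 2.5S_2, S_1 + 0.5S_2) = (1)(1)var(S_1) + (2.5)(0.5)var(S_2) + [(1)(0.5) + (2.5)(1)]Cov(S_1,S_2)
= 1·46 + 1.25·24 + 3·20 = 136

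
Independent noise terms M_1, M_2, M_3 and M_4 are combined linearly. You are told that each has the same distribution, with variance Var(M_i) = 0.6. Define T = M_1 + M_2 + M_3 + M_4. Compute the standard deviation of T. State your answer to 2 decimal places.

By independence, Var(T) = (1)²Var(M_1) + (1)²Var(M_2) + (1)²Var(M_3) + (1)²Var(M_4)
= (1)²·0.6 + (1)²·0.6 + (1)²·0.6 + (1)²·0.6 = 2.4
SD(T) = √2.4 ≈ 1.55

1.55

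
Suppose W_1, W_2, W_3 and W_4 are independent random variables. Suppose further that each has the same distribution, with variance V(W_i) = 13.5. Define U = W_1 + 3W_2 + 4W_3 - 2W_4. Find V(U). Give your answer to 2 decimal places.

405.00

By independence, V(U) = (1)²V(W_1) + (3)²V(W_2) + (4)²V(W_3) + (-2)²V(W_4)
= (1)²·13.5 + (3)²·13.5 + (4)²·13.5 + (-2)²·13.5 = 405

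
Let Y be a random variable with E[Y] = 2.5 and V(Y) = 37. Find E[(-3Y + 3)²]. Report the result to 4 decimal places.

353.2500

E[-3Y + 3] = -3·2.5 + 3 = -4.5
V(-3Y + 3) = (-3)²·37 = 333
E[(-3Y + 3)²] = V((-3Y + 3)) + (E[(-3Y + 3)])² = 333 + (-4.5)² = 353.25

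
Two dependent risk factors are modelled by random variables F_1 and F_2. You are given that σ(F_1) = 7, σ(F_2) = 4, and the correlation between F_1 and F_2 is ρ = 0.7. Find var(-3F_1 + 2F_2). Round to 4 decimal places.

var(F_1) = (7)² = 49;  var(F_2) = (4)² = 16
Cov(F_1,F_2) = ρ·σ(F_1)·σ(F_2) = 0.7·7·4 = 19.6
var(-3F_1 + 2F_2) = (-3)²·var(F_1) + (2)²·var(F_2) + 2·(-3)·(2)·Cov(F_1,F_2)
= 9·49 + 4·16 + -12·19.6 = 269.8

269.8000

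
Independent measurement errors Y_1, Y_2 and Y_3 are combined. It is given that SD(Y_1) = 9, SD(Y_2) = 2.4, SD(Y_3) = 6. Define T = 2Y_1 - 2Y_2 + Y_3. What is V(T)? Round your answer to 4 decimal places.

383.0400

V(Y_1) = 81, V(Y_2) = 5.76, V(Y_3) = 36
By independence, V(T) = (2)²V(Y_1) + (-2)²V(Y_2) + (1)²V(Y_3)
= (2)²·81 + (-2)²·5.76 + (1)²·36 = 383.04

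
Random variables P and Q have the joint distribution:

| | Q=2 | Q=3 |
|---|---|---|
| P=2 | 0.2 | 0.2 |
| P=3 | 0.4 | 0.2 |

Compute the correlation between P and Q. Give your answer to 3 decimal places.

-0.167

E[P] = 2.6,  E[Q] = 2.4
E[PQ] = 6.2
Cov(P,Q) = E[PQ] − E[P]E[Q] = 6.2 − (2.6)(2.4) = -0.04
Var(P) = 0.24,  Var(Q) = 0.24
ρ = -0.04 / √(0.24·0.24) ≈ -0.167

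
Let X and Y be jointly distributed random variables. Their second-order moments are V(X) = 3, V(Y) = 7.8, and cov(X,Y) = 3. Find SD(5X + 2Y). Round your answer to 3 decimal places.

12.892

V(5X + 2Y) = (5)²·V(X) + (2)²·V(Y) + 2·(5)·(2)·cov(X,Y)
= 25·3 + 4·7.8 + 20·3 = 166.2
SD(5X + 2Y) = √166.2 ≈ 12.892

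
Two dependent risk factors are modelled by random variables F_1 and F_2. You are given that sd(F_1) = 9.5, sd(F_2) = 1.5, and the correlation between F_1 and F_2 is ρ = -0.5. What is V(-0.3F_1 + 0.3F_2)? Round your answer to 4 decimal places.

V(F_1) = (9.5)² = 90.25;  V(F_2) = (1.5)² = 2.25
cov(F_1,F_2) = ρ·sd(F_1)·sd(F_2) = -0.5·9.5·1.5 = -7.125
V(-0.3F_1 + 0.3F_2) = (-0.3)²·V(F_1) + (0.3)²·V(F_2) + 2·(-0.3)·(0.3)·cov(F_1,F_2)
= 0.09·90.25 + 0.09·2.25 + -0.18·-7.125 = 9.6075

9.6075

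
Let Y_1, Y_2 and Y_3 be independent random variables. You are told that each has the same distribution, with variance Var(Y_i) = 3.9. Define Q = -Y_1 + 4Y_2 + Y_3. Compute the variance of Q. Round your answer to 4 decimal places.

By independence, Var(Q) = (-1)²Var(Y_1) + (4)²Var(Y_2) + (1)²Var(Y_3)
= (-1)²·3.9 + (4)²·3.9 + (1)²·3.9 = 70.2

70.2000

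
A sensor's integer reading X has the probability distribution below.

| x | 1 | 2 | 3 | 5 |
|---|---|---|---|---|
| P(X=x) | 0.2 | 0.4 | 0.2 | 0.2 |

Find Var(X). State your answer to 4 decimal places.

1.8400

E[X] = (1)(0.2) + (2)(0.4) + (3)(0.2) + (5)(0.2) = 2.6
E[X²] = (1)²(0.2) + (2)²(0.4) + (3)²(0.2) + (5)²(0.2) = 8.6
Var(X) = E[X²] − (E[X])² = 8.6 − (2.6)² = 1.84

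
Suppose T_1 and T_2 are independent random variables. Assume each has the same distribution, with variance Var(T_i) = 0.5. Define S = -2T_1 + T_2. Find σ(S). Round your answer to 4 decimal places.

1.5811

By independence, Var(S) = (-2)²Var(T_1) + (1)²Var(T_2)
= (-2)²·0.5 + (1)²·0.5 = 2.5
σ(S) = √2.5 ≈ 1.5811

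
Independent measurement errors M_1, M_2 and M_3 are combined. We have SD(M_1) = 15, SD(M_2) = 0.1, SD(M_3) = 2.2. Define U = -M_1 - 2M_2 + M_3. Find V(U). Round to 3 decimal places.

V(M_1) = 225, V(M_2) = 0.01, V(M_3) = 4.84
By independence, V(U) = (-1)²V(M_1) + (-2)²V(M_2) + (1)²V(M_3)
= (-1)²·225 + (-2)²·0.01 + (1)²·4.84 = 229.88

229.880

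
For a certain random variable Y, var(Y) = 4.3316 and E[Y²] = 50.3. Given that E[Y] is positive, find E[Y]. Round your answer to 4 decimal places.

(E[Y])² = E[Y²] − var(Y) = 50.3 − 4.3316 = 45.9684
E[Y] = √45.9684 = 6.78

6.7800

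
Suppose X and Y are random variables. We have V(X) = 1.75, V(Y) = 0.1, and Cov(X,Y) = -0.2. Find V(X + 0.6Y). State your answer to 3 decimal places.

V(X + 0.6Y) = (1)²·V(X) + (0.6)²·V(Y) + 2·(1)·(0.6)·Cov(X,Y)
= 1·1.75 + 0.36·0.1 + 1.2·-0.2 = 1.546

1.546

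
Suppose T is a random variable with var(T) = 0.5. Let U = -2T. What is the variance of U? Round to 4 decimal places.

2.0000

var(-2T) = (-2)²·var(T) = 4·0.5 = 2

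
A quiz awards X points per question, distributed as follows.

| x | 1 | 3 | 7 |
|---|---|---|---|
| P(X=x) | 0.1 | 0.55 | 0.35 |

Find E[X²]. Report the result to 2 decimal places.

E[X²] = (1)²(0.1) + (3)²(0.55) + (7)²(0.35) = 22.2

22.20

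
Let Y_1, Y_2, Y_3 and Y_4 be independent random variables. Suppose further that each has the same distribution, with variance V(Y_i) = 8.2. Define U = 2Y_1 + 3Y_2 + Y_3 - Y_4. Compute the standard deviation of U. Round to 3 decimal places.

By independence, V(U) = (2)²V(Y_1) + (3)²V(Y_2) + (1)²V(Y_3) + (-1)²V(Y_4)
= (2)²·8.2 + (3)²·8.2 + (1)²·8.2 + (-1)²·8.2 = 123
sd(U) = √123 ≈ 11.091

11.091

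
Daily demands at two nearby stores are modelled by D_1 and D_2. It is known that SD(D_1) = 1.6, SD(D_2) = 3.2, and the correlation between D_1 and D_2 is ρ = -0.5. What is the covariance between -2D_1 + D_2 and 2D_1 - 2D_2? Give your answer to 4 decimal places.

-46.0800

var(D_1) = (1.6)² = 2.56;  var(D_2) = (3.2)² = 10.24
Cov(D_1,D_2) = ρ·SD(D_1)·SD(D_2) = -0.5·1.6·3.2 = -2.56
Cov(-2D_1 + D_2, 2D_1 - 2D_2) = (-2)(2)var(D_1) + (1)(-2)var(D_2) + [(-2)(-2) + (1)(2)]Cov(D_1,D_2)
= -4·2.56 + -2·10.24 + 6·-2.56 = -46.08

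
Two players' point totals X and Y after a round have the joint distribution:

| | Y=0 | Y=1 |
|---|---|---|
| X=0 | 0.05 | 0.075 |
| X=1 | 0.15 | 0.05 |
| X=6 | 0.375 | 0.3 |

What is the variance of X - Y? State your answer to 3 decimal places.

E[X] = 4.25,  E[Y] = 0.425,  E[XY] = 1.85
V(X) = 24.5 − (4.25)² = 6.4375;  V(Y) = 0.425 − (0.425)² = 0.244375
cov(X,Y) = 1.85 − (4.25)(0.425) = 0.04375
V(X - Y) = (1)²·6.4375 + (-1)²·0.244375 + 2·(1)·(-1)·0.04375 = 6.594375

6.594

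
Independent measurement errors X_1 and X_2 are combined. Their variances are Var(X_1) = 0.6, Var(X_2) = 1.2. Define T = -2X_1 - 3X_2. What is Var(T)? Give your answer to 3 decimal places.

By independence, Var(T) = (-2)²Var(X_1) + (-3)²Var(X_2)
= (-2)²·0.6 + (-3)²·1.2 = 13.2

13.200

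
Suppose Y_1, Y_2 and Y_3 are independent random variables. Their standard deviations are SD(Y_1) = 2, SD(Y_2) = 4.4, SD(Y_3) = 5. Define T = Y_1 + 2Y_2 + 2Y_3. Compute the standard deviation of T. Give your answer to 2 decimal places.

13.47

var(Y_1) = 4, var(Y_2) = 19.36, var(Y_3) = 25
By independence, var(T) = (1)²var(Y_1) + (2)²var(Y_2) + (2)²var(Y_3)
= (1)²·4 + (2)²·19.36 + (2)²·25 = 181.44
SD(T) = √181.44 ≈ 13.47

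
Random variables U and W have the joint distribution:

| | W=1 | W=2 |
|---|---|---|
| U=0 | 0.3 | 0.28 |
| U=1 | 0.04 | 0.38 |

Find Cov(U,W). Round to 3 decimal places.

0.103

E[U] = 0.42,  E[W] = 1.66
E[UW] = 0.8
Cov(U,W) = E[UW] − E[U]E[W] = 0.8 − (0.42)(1.66) = 0.1028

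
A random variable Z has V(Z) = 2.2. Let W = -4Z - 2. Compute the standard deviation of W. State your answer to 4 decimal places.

V(-4Z - 2) = (-4)²·2.2 = 35.2
SD(W) = √35.2 ≈ 5.9330

5.9330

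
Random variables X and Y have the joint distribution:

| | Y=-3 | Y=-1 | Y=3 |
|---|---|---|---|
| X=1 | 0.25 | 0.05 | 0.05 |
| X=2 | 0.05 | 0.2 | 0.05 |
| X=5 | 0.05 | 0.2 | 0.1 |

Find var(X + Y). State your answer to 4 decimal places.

E[X] = 2.7,  E[Y] = -0.9,  E[XY] = -1.3
var(X) = 10.3 − (2.7)² = 3.01;  var(Y) = 5.4 − (-0.9)² = 4.59
cov(X,Y) = -1.3 − (2.7)(-0.9) = 1.13
var(X + Y) = (1)²·3.01 + (1)²·4.59 + 2·(1)·(1)·1.13 = 9.86

9.8600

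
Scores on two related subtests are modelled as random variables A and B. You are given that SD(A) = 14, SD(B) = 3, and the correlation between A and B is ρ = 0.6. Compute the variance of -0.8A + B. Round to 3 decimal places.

94.120

Var(A) = (14)² = 196;  Var(B) = (3)² = 9
cov(A,B) = ρ·SD(A)·SD(B) = 0.6·14·3 = 25.2
Var(-0.8A + B) = (-0.8)²·Var(A) + (1)²·Var(B) + 2·(-0.8)·(1)·cov(A,B)
= 0.64·196 + 1·9 + -1.6·25.2 = 94.12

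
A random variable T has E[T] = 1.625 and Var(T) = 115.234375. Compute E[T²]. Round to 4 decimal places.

E[T²] = Var(T) + (E[T])² = 115.234375 + (1.625)² = 117.875

117.8750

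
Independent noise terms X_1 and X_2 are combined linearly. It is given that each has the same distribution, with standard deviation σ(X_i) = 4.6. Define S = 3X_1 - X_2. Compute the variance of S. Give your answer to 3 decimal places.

V(X_i) = (4.6)² = 21.16
By independence, V(S) = (3)²V(X_1) + (-1)²V(X_2)
= (3)²·21.16 + (-1)²·21.16 = 211.6

211.600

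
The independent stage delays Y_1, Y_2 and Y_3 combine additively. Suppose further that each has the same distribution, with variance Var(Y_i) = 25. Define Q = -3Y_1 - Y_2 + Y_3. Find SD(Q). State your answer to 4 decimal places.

By independence, Var(Q) = (-3)²Var(Y_1) + (-1)²Var(Y_2) + (1)²Var(Y_3)
= (-3)²·25 + (-1)²·25 + (1)²·25 = 275
SD(Q) = √275 ≈ 16.5831

16.5831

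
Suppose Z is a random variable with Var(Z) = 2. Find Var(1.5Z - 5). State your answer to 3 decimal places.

4.500

Var(1.5Z - 5) = (1.5)²·Var(Z) = 2.25·2 = 4.5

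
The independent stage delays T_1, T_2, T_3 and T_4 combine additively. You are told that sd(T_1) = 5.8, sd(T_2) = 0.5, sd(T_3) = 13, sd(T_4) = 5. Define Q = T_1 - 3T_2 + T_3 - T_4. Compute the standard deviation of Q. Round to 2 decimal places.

Var(T_1) = 33.64, Var(T_2) = 0.25, Var(T_3) = 169, Var(T_4) = 25
By independence, Var(Q) = (1)²Var(T_1) + (-3)²Var(T_2) + (1)²Var(T_3) + (-1)²Var(T_4)
= (1)²·33.64 + (-3)²·0.25 + (1)²·169 + (-1)²·25 = 229.89
sd(Q) = √229.89 ≈ 15.16

15.16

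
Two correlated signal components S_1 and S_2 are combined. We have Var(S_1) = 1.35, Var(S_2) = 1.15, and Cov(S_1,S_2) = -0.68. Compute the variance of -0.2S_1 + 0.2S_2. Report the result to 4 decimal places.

Var(-0.2S_1 + 0.2S_2) = (-0.2)²·Var(S_1) + (0.2)²·Var(S_2) + 2·(-0.2)·(0.2)·Cov(S_1,S_2)
= 0.04·1.35 + 0.04·1.15 + -0.08·-0.68 = 0.1544

0.1544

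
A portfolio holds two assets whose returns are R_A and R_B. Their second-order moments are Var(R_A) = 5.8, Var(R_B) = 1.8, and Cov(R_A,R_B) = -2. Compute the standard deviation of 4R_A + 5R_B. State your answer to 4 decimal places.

Var(4R_A + 5R_B) = (4)²·Var(R_A) + (5)²·Var(R_B) + 2·(4)·(5)·Cov(R_A,R_B)
= 16·5.8 + 25·1.8 + 40·-2 = 57.8
σ(4R_A + 5R_B) = √57.8 ≈ 7.6026

7.6026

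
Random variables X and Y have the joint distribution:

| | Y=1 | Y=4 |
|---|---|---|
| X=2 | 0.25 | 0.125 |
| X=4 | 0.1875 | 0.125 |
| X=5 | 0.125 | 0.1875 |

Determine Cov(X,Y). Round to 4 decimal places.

E[X] = 3.5625,  E[Y] = 2.3125
E[XY] = 8.625
Cov(X,Y) = E[XY] − E[X]E[Y] = 8.625 − (3.5625)(2.3125) = 0.38671875

0.3867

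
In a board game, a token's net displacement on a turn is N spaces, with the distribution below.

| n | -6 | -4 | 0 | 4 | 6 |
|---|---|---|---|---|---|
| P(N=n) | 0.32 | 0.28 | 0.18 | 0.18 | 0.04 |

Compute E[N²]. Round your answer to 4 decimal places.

E[N²] = (-6)²(0.32) + (-4)²(0.28) + (0)²(0.18) + (4)²(0.18) + (6)²(0.04) = 20.32

20.3200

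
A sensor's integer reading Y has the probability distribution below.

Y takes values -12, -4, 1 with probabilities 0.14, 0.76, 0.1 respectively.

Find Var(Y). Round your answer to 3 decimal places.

11.076

E[Y] = (-12)(0.14) + (-4)(0.76) + (1)(0.1) = -4.62
E[Y²] = (-12)²(0.14) + (-4)²(0.76) + (1)²(0.1) = 32.42
Var(Y) = E[Y²] − (E[Y])² = 32.42 − (-4.62)² = 11.0756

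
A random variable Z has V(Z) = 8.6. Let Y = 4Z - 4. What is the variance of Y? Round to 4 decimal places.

137.6000

V(4Z - 4) = (4)²·V(Z) = 16·8.6 = 137.6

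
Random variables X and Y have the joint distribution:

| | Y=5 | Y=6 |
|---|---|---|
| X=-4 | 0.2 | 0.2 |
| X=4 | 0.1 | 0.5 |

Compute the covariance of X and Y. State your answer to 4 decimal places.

0.6400

E[X] = 0.8,  E[Y] = 5.7
E[XY] = 5.2
Cov(X,Y) = E[XY] − E[X]E[Y] = 5.2 − (0.8)(5.7) = 0.64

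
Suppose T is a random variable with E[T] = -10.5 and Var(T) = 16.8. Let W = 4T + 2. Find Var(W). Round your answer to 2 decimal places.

268.80

Var(4T + 2) = (4)²·Var(T) = 16·16.8 = 268.8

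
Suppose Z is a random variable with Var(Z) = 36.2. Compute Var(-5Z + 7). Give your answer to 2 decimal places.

905.00

Var(-5Z + 7) = (-5)²·Var(Z) = 25·36.2 = 905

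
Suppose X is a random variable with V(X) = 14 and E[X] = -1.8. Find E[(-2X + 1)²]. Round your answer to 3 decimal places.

77.160

E[-2X + 1] = -2·-1.8 + 1 = 4.6
V(-2X + 1) = (-2)²·14 = 56
E[(-2X + 1)²] = V((-2X + 1)) + (E[(-2X + 1)])² = 56 + (4.6)² = 77.16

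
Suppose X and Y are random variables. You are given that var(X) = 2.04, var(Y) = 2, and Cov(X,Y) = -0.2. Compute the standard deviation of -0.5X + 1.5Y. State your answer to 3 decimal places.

2.304

var(-0.5X + 1.5Y) = (-0.5)²·var(X) + (1.5)²·var(Y) + 2·(-0.5)·(1.5)·Cov(X,Y)
= 0.25·2.04 + 2.25·2 + -1.5·-0.2 = 5.31
σ(-0.5X + 1.5Y) = √5.31 ≈ 2.304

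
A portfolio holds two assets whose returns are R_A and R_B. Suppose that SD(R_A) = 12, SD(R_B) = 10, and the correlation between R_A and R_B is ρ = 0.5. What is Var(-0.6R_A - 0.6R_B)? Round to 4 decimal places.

131.0400

Var(R_A) = (12)² = 144;  Var(R_B) = (10)² = 100
Cov(R_A,R_B) = ρ·SD(R_A)·SD(R_B) = 0.5·12·10 = 60
Var(-0.6R_A - 0.6R_B) = (-0.6)²·Var(R_A) + (-0.6)²·Var(R_B) + 2·(-0.6)·(-0.6)·Cov(R_A,R_B)
= 0.36·144 + 0.36·100 + 0.72·60 = 131.04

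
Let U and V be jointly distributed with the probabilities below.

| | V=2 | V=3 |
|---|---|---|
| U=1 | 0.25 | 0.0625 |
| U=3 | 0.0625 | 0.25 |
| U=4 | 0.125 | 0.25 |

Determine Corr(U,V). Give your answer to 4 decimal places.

0.4284

E[U] = 2.75,  E[V] = 2.5625
E[UV] = 7.3125
cov(U,V) = E[UV] − E[U]E[V] = 7.3125 − (2.75)(2.5625) = 0.265625
var(U) = 1.5625,  var(V) = 0.24609375
ρ = 0.265625 / √(1.5625·0.24609375) ≈ 0.4284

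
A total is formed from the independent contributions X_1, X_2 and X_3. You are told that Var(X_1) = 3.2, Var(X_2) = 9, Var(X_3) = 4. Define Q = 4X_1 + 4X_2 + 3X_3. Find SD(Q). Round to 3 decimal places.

By independence, Var(Q) = (4)²Var(X_1) + (4)²Var(X_2) + (3)²Var(X_3)
= (4)²·3.2 + (4)²·9 + (3)²·4 = 231.2
SD(Q) = √231.2 ≈ 15.205

15.205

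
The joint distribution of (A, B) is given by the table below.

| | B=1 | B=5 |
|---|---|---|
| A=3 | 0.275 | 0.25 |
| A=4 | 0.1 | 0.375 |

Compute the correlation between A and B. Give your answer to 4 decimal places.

E[A] = 3.475,  E[B] = 3.5
E[AB] = 12.475
Cov(A,B) = E[AB] − E[A]E[B] = 12.475 − (3.475)(3.5) = 0.3125
var(A) = 0.249375,  var(B) = 3.75
ρ = 0.3125 / √(0.249375·3.75) ≈ 0.3232

0.3232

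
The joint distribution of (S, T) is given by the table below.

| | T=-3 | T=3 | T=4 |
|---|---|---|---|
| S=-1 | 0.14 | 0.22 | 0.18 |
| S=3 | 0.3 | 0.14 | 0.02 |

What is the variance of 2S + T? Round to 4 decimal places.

E[S] = 0.84,  E[T] = 0.56,  E[ST] = -2.16
var(S) = 4.68 − (0.84)² = 3.9744;  var(T) = 10.4 − (0.56)² = 10.0864
Cov(S,T) = -2.16 − (0.84)(0.56) = -2.6304
var(2S + T) = (2)²·3.9744 + (1)²·10.0864 + 2·(2)·(1)·-2.6304 = 15.4624

15.4624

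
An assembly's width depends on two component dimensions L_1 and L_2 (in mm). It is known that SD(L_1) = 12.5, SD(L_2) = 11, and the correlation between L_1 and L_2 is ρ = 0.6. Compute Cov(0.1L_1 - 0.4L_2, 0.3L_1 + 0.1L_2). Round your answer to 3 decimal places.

Var(L_1) = (12.5)² = 156.25;  Var(L_2) = (11)² = 121
Cov(L_1,L_2) = ρ·SD(L_1)·SD(L_2) = 0.6·12.5·11 = 82.5
Cov(0.1L_1 - 0.4L_2, 0.3L_1 + 0.1L_2) = (0.1)(0.3)Var(L_1) + (-0.4)(0.1)Var(L_2) + [(0.1)(0.1) + (-0.4)(0.3)]Cov(L_1,L_2)
= 0.03·156.25 + -0.04·121 + -0.11·82.5 = -9.2275

-9.228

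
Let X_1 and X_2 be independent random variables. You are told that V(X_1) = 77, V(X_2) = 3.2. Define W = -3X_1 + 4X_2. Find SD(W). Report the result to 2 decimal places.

27.28

By independence, V(W) = (-3)²V(X_1) + (4)²V(X_2)
= (-3)²·77 + (4)²·3.2 = 744.2
SD(W) = √744.2 ≈ 27.28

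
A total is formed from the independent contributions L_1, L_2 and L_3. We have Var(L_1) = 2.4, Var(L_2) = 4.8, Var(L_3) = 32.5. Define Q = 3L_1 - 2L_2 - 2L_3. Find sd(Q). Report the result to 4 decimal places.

By independence, Var(Q) = (3)²Var(L_1) + (-2)²Var(L_2) + (-2)²Var(L_3)
= (3)²·2.4 + (-2)²·4.8 + (-2)²·32.5 = 170.8
sd(Q) = √170.8 ≈ 13.0690

13.0690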